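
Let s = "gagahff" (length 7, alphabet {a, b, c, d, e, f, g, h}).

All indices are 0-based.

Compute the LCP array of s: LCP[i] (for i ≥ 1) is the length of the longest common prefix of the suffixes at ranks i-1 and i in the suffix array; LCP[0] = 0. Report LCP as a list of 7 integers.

[0, 1, 0, 1, 0, 2, 0]

sorted suffixes:
  #0 SA[0]=1  'agahff'
  #1 SA[1]=3  'ahff'
  #2 SA[2]=6  'f'
  #3 SA[3]=5  'ff'
  #4 SA[4]=0  'gagahff'
  #5 SA[5]=2  'gahff'
  #6 SA[6]=4  'hff'

SA = [1, 3, 6, 5, 0, 2, 4]
rank  pair      lcp
   1  s[1:],s[3:]  1  'a'
   2  s[3:],s[6:]  0  ''
   3  s[6:],s[5:]  1  'f'
   4  s[5:],s[0:]  0  ''
   5  s[0:],s[2:]  2  'ga'
   6  s[2:],s[4:]  0  ''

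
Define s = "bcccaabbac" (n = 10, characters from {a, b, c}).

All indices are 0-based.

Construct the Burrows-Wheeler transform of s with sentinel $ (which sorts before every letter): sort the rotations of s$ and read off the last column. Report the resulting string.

ccabba$accb

rank  rotation     last
    0  $bcccaabbac  c
    1  aabbac$bccc  c
    2  abbac$bccca  a
    3  ac$bcccaabb  b
    4  bac$bcccaab  b
    5  bbac$bcccaa  a
    6  bcccaabbac$  $
    7  c$bcccaabba  a
    8  caabbac$bcc  c
    9  ccaabbac$bc  c
   10  cccaabbac$b  b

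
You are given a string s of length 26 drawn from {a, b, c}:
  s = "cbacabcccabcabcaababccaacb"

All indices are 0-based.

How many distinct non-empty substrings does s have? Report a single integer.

297

rank→(start, suffix):
  0 → (15, 'aababccaacb')
  1 → (22, 'aacb')
  2 → (16, 'ababccaacb')
  3 → (12, 'abcaababccaacb')
  4 → (9, 'abcabcaababccaacb')
  5 → (18, 'abccaacb')
  6 → (4, 'abcccabcabcaababccaacb')
  7 → (2, 'acabcccabcabcaababccaacb')
  8 → (23, 'acb')
  9 → (25, 'b')
  10 → (17, 'babccaacb')
  11 → (1, 'bacabcccabcabcaababccaacb')
  12 → (13, 'bcaababccaacb')
  13 → (10, 'bcabcaababccaacb')
  14 → (19, 'bccaacb')
  15 → (5, 'bcccabcabcaababccaacb')
  16 → (14, 'caababccaacb')
  17 → (21, 'caacb')
  18 → (11, 'cabcaababccaacb')
  19 → (8, 'cabcabcaababccaacb')
  20 → (3, 'cabcccabcabcaababccaacb')
  21 → (24, 'cb')
  22 → (0, 'cbacabcccabcabcaababccaacb')
  23 → (20, 'ccaacb')
  24 → (7, 'ccabcabcaababccaacb')
  25 → (6, 'cccabcabcaababccaacb')

SA = [15, 22, 16, 12, 9, 18, 4, 2, 23, 25, 17, 1, 13, 10, 19, 5, 14, 21, 11, 8, 3, 24, 0, 20, 7, 6]
i: (SA[i-1],SA[i]) lcp shared
  1: (15,22) 2 'aa'
  2: (22,16) 1 'a'
  3: (16,12) 2 'ab'
  4: (12,9) 4 'abca'
  5: (9,18) 3 'abc'
  6: (18,4) 4 'abcc'
  7: (4,2) 1 'a'
  8: (2,23) 2 'ac'
  9: (23,25) 0 ''
  10: (25,17) 1 'b'
  11: (17,1) 2 'ba'
  12: (1,13) 1 'b'
  13: (13,10) 3 'bca'
  14: (10,19) 2 'bc'
  15: (19,5) 3 'bcc'
  16: (5,14) 0 ''
  17: (14,21) 3 'caa'
  18: (21,11) 2 'ca'
  19: (11,8) 5 'cabca'
  20: (8,3) 4 'cabc'
  21: (3,24) 1 'c'
  22: (24,0) 2 'cb'
  23: (0,20) 1 'c'
  24: (20,7) 3 'cca'
  25: (7,6) 2 'cc'

n(n+1)/2 = 26·27/2 = 351
Σ LCP = 0 + 2 + 1 + 2 + 4 + 3 + 4 + 1 + 2 + 0 + 1 + 2 + 1 + 3 + 2 + 3 + 0 + 3 + 2 + 5 + 4 + 1 + 2 + 1 + 3 + 2 = 54
distinct = 351 − 54 = 297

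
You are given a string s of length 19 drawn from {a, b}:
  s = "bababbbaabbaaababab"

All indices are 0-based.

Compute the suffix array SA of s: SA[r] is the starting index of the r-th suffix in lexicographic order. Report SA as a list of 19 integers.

rank→(start, suffix):
  0 → (11, 'aaababab')
  1 → (12, 'aababab')
  2 → (7, 'aabbaaababab')
  3 → (17, 'ab')
  4 → (15, 'abab')
  5 → (13, 'ababab')
  6 → (1, 'ababbbaabbaaababab')
  7 → (8, 'abbaaababab')
  8 → (3, 'abbbaabbaaababab')
  9 → (18, 'b')
  10 → (10, 'baaababab')
  11 → (6, 'baabbaaababab')
  12 → (16, 'bab')
  13 → (14, 'babab')
  14 → (0, 'bababbbaabbaaababab')
  15 → (2, 'babbbaabbaaababab')
  16 → (9, 'bbaaababab')
  17 → (5, 'bbaabbaaababab')
  18 → (4, 'bbbaabbaaababab')

[11, 12, 7, 17, 15, 13, 1, 8, 3, 18, 10, 6, 16, 14, 0, 2, 9, 5, 4]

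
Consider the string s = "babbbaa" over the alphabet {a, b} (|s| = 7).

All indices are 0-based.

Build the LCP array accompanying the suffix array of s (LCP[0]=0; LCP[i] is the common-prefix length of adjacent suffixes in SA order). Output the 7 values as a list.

sorted suffixes:
  #0 SA[0]=6  'a'
  #1 SA[1]=5  'aa'
  #2 SA[2]=1  'abbbaa'
  #3 SA[3]=4  'baa'
  #4 SA[4]=0  'babbbaa'
  #5 SA[5]=3  'bbaa'
  #6 SA[6]=2  'bbbaa'

SA = [6, 5, 1, 4, 0, 3, 2]
[i] adj suffixes → lcp
  [1] 6/5 → 1 ('a')
  [2] 5/1 → 1 ('a')
  [3] 1/4 → 0 ('')
  [4] 4/0 → 2 ('ba')
  [5] 0/3 → 1 ('b')
  [6] 3/2 → 2 ('bb')

[0, 1, 1, 0, 2, 1, 2]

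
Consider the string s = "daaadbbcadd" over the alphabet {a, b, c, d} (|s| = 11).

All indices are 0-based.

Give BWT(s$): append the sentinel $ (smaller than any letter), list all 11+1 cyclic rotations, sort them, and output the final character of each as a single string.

ddaacdbbd$aa

rank  rotation      last
    0  $daaadbbcadd  d
    1  aaadbbcadd$d  d
    2  aadbbcadd$da  a
    3  adbbcadd$daa  a
    4  add$daaadbbc  c
    5  bbcadd$daaad  d
    6  bcadd$daaadb  b
    7  cadd$daaadbb  b
    8  d$daaadbbcad  d
    9  daaadbbcadd$  $
   10  dbbcadd$daaa  a
   11  dd$daaadbbca  a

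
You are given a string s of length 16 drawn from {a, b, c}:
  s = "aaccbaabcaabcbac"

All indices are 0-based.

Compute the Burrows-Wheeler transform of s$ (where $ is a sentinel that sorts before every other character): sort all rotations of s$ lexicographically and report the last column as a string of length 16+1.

rank  rotation           last
    0  $aaccbaabcaabcbac  c
    1  aabcaabcbac$aaccb  b
    2  aabcbac$aaccbaabc  c
    3  aaccbaabcaabcbac$  $
    4  abcaabcbac$aaccba  a
    5  abcbac$aaccbaabca  a
    6  ac$aaccbaabcaabcb  b
    7  accbaabcaabcbac$a  a
    8  baabcaabcbac$aacc  c
    9  bac$aaccbaabcaabc  c
   10  bcaabcbac$aaccbaa  a
   11  bcbac$aaccbaabcaa  a
   12  c$aaccbaabcaabcba  a
   13  caabcbac$aaccbaab  b
   14  cbaabcaabcbac$aac  c
   15  cbac$aaccbaabcaab  b
   16  ccbaabcaabcbac$aa  a

cbc$aabaccaaabcba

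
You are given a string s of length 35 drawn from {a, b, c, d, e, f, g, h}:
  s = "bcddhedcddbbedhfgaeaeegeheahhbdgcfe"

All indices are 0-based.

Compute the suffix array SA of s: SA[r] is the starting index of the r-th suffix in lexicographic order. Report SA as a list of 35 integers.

[17, 19, 26, 10, 0, 29, 11, 7, 1, 32, 9, 6, 8, 2, 30, 3, 13, 34, 18, 25, 5, 12, 20, 21, 23, 33, 15, 16, 31, 22, 28, 24, 4, 14, 27]

rank | idx | suffix
   0 |  17 | aeaeegeheahhbdgcfe
   1 |  19 | aeegeheahhbdgcfe
   2 |  26 | ahhbdgcfe
   3 |  10 | bbedhfgaeaeegeheahhbdgcfe
   4 |   0 | bcddhedcddbbedhfgaeaeegeheahhbdgcfe
   5 |  29 | bdgcfe
   6 |  11 | bedhfgaeaeegeheahhbdgcfe
   7 |   7 | cddbbedhfgaeaeegeheahhbdgcfe
   8 |   1 | cddhedcddbbedhfgaeaeegeheahhbdgcfe
   9 |  32 | cfe
  10 |   9 | dbbedhfgaeaeegeheahhbdgcfe
  11 |   6 | dcddbbedhfgaeaeegeheahhbdgcfe
  12 |   8 | ddbbedhfgaeaeegeheahhbdgcfe
  13 |   2 | ddhedcddbbedhfgaeaeegeheahhbdgcfe
  14 |  30 | dgcfe
  15 |   3 | dhedcddbbedhfgaeaeegeheahhbdgcfe
  16 |  13 | dhfgaeaeegeheahhbdgcfe
  17 |  34 | e
  18 |  18 | eaeegeheahhbdgcfe
  19 |  25 | eahhbdgcfe
  20 |   5 | edcddbbedhfgaeaeegeheahhbdgcfe
  21 |  12 | edhfgaeaeegeheahhbdgcfe
  22 |  20 | eegeheahhbdgcfe
  23 |  21 | egeheahhbdgcfe
  24 |  23 | eheahhbdgcfe
  25 |  33 | fe
  26 |  15 | fgaeaeegeheahhbdgcfe
  27 |  16 | gaeaeegeheahhbdgcfe
  28 |  31 | gcfe
  29 |  22 | geheahhbdgcfe
  30 |  28 | hbdgcfe
  31 |  24 | heahhbdgcfe
  32 |   4 | hedcddbbedhfgaeaeegeheahhbdgcfe
  33 |  14 | hfgaeaeegeheahhbdgcfe
  34 |  27 | hhbdgcfe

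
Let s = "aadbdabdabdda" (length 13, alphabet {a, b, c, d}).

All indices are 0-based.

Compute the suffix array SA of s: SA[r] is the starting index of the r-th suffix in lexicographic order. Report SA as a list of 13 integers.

[12, 0, 5, 8, 1, 3, 6, 9, 11, 4, 7, 2, 10]

sorted suffixes:
  #0 SA[0]=12  'a'
  #1 SA[1]=0  'aadbdabdabdda'
  #2 SA[2]=5  'abdabdda'
  #3 SA[3]=8  'abdda'
  #4 SA[4]=1  'adbdabdabdda'
  #5 SA[5]=3  'bdabdabdda'
  #6 SA[6]=6  'bdabdda'
  #7 SA[7]=9  'bdda'
  #8 SA[8]=11  'da'
  #9 SA[9]=4  'dabdabdda'
  #10 SA[10]=7  'dabdda'
  #11 SA[11]=2  'dbdabdabdda'
  #12 SA[12]=10  'dda'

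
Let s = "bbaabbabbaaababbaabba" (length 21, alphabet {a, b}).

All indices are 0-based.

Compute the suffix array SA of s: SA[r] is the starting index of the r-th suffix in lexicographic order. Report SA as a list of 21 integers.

[20, 9, 10, 16, 2, 11, 17, 6, 13, 3, 19, 8, 15, 1, 5, 12, 18, 7, 14, 0, 4]

rank | idx | suffix
   0 |  20 | a
   1 |   9 | aaababbaabba
   2 |  10 | aababbaabba
   3 |  16 | aabba
   4 |   2 | aabbabbaaababbaabba
   5 |  11 | ababbaabba
   6 |  17 | abba
   7 |   6 | abbaaababbaabba
   8 |  13 | abbaabba
   9 |   3 | abbabbaaababbaabba
  10 |  19 | ba
  11 |   8 | baaababbaabba
  12 |  15 | baabba
  13 |   1 | baabbabbaaababbaabba
  14 |   5 | babbaaababbaabba
  15 |  12 | babbaabba
  16 |  18 | bba
  17 |   7 | bbaaababbaabba
  18 |  14 | bbaabba
  19 |   0 | bbaabbabbaaababbaabba
  20 |   4 | bbabbaaababbaabba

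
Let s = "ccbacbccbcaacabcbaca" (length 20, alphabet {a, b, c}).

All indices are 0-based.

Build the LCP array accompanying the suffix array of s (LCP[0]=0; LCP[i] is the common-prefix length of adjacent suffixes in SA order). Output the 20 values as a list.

[0, 1, 1, 1, 3, 2, 0, 3, 1, 2, 2, 0, 2, 2, 1, 4, 2, 3, 1, 3]

sorted suffixes:
  #0 SA[0]=19  'a'
  #1 SA[1]=10  'aacabcbaca'
  #2 SA[2]=13  'abcbaca'
  #3 SA[3]=17  'aca'
  #4 SA[4]=11  'acabcbaca'
  #5 SA[5]=3  'acbccbcaacabcbaca'
  #6 SA[6]=16  'baca'
  #7 SA[7]=2  'bacbccbcaacabcbaca'
  #8 SA[8]=8  'bcaacabcbaca'
  #9 SA[9]=14  'bcbaca'
  #10 SA[10]=5  'bccbcaacabcbaca'
  #11 SA[11]=18  'ca'
  #12 SA[12]=9  'caacabcbaca'
  #13 SA[13]=12  'cabcbaca'
  #14 SA[14]=15  'cbaca'
  #15 SA[15]=1  'cbacbccbcaacabcbaca'
  #16 SA[16]=7  'cbcaacabcbaca'
  #17 SA[17]=4  'cbccbcaacabcbaca'
  #18 SA[18]=0  'ccbacbccbcaacabcbaca'
  #19 SA[19]=6  'ccbcaacabcbaca'

SA = [19, 10, 13, 17, 11, 3, 16, 2, 8, 14, 5, 18, 9, 12, 15, 1, 7, 4, 0, 6]
rank  pair      lcp
   1  s[19:],s[10:]  1  'a'
   2  s[10:],s[13:]  1  'a'
   3  s[13:],s[17:]  1  'a'
   4  s[17:],s[11:]  3  'aca'
   5  s[11:],s[3:]  2  'ac'
   6  s[3:],s[16:]  0  ''
   7  s[16:],s[2:]  3  'bac'
   8  s[2:],s[8:]  1  'b'
   9  s[8:],s[14:]  2  'bc'
  10  s[14:],s[5:]  2  'bc'
  11  s[5:],s[18:]  0  ''
  12  s[18:],s[9:]  2  'ca'
  13  s[9:],s[12:]  2  'ca'
  14  s[12:],s[15:]  1  'c'
  15  s[15:],s[1:]  4  'cbac'
  16  s[1:],s[7:]  2  'cb'
  17  s[7:],s[4:]  3  'cbc'
  18  s[4:],s[0:]  1  'c'
  19  s[0:],s[6:]  3  'ccb'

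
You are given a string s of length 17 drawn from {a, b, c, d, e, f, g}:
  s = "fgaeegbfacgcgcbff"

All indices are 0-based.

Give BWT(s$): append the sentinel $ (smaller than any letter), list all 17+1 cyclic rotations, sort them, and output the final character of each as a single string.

rank  rotation            last
    0  $fgaeegbfacgcgcbff  f
    1  acgcgcbff$fgaeegbf  f
    2  aeegbfacgcgcbff$fg  g
    3  bfacgcgcbff$fgaeeg  g
    4  bff$fgaeegbfacgcgc  c
    5  cbff$fgaeegbfacgcg  g
    6  cgcbff$fgaeegbfacg  g
    7  cgcgcbff$fgaeegbfa  a
    8  eegbfacgcgcbff$fga  a
    9  egbfacgcgcbff$fgae  e
   10  f$fgaeegbfacgcgcbf  f
   11  facgcgcbff$fgaeegb  b
   12  ff$fgaeegbfacgcgcb  b
   13  fgaeegbfacgcgcbff$  $
   14  gaeegbfacgcgcbff$f  f
   15  gbfacgcgcbff$fgaee  e
   16  gcbff$fgaeegbfacgc  c
   17  gcgcbff$fgaeegbfac  c

ffggcggaaefbb$fecc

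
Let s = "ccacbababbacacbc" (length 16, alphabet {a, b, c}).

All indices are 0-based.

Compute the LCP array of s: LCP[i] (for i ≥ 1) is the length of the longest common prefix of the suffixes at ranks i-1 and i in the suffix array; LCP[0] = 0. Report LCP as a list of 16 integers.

rank→(start, suffix):
  0 → (5, 'ababbacacbc')
  1 → (7, 'abbacacbc')
  2 → (10, 'acacbc')
  3 → (2, 'acbababbacacbc')
  4 → (12, 'acbc')
  5 → (4, 'bababbacacbc')
  6 → (6, 'babbacacbc')
  7 → (9, 'bacacbc')
  8 → (8, 'bbacacbc')
  9 → (14, 'bc')
  10 → (15, 'c')
  11 → (1, 'cacbababbacacbc')
  12 → (11, 'cacbc')
  13 → (3, 'cbababbacacbc')
  14 → (13, 'cbc')
  15 → (0, 'ccacbababbacacbc')

SA = [5, 7, 10, 2, 12, 4, 6, 9, 8, 14, 15, 1, 11, 3, 13, 0]
i: (SA[i-1],SA[i]) lcp shared
  1: (5,7) 2 'ab'
  2: (7,10) 1 'a'
  3: (10,2) 2 'ac'
  4: (2,12) 3 'acb'
  5: (12,4) 0 ''
  6: (4,6) 3 'bab'
  7: (6,9) 2 'ba'
  8: (9,8) 1 'b'
  9: (8,14) 1 'b'
  10: (14,15) 0 ''
  11: (15,1) 1 'c'
  12: (1,11) 4 'cacb'
  13: (11,3) 1 'c'
  14: (3,13) 2 'cb'
  15: (13,0) 1 'c'

[0, 2, 1, 2, 3, 0, 3, 2, 1, 1, 0, 1, 4, 1, 2, 1]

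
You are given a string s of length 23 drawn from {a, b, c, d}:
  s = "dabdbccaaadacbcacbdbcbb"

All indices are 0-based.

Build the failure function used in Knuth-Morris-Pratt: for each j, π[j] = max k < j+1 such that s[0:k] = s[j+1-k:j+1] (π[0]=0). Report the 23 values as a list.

[0, 0, 0, 1, 0, 0, 0, 0, 0, 0, 1, 2, 0, 0, 0, 0, 0, 0, 1, 0, 0, 0, 0]

π[0] = 0
j=1 s[j]='a': π[1]=0 (border '')
j=2 s[j]='b': π[2]=0 (border '')
j=3 s[j]='d': π[3]=1 (border 'd')
j=4 s[j]='b': k: 1→0; π[4]=0 (border '')
j=5 s[j]='c': π[5]=0 (border '')
j=6 s[j]='c': π[6]=0 (border '')
j=7 s[j]='a': π[7]=0 (border '')
j=8 s[j]='a': π[8]=0 (border '')
j=9 s[j]='a': π[9]=0 (border '')
j=10 s[j]='d': π[10]=1 (border 'd')
j=11 s[j]='a': π[11]=2 (border 'da')
j=12 s[j]='c': k: 2→0; π[12]=0 (border '')
j=13 s[j]='b': π[13]=0 (border '')
j=14 s[j]='c': π[14]=0 (border '')
j=15 s[j]='a': π[15]=0 (border '')
j=16 s[j]='c': π[16]=0 (border '')
j=17 s[j]='b': π[17]=0 (border '')
j=18 s[j]='d': π[18]=1 (border 'd')
j=19 s[j]='b': k: 1→0; π[19]=0 (border '')
j=20 s[j]='c': π[20]=0 (border '')
j=21 s[j]='b': π[21]=0 (border '')
j=22 s[j]='b': π[22]=0 (border '')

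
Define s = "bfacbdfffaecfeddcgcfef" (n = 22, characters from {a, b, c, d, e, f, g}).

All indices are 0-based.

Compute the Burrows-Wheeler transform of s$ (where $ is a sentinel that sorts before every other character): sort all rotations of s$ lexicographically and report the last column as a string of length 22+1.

fffc$aegddebaffebfccfdc

rank  rotation                 last
    0  $bfacbdfffaecfeddcgcfef  f
    1  acbdfffaecfeddcgcfef$bf  f
    2  aecfeddcgcfef$bfacbdfff  f
    3  bdfffaecfeddcgcfef$bfac  c
    4  bfacbdfffaecfeddcgcfef$  $
    5  cbdfffaecfeddcgcfef$bfa  a
    6  cfeddcgcfef$bfacbdfffae  e
    7  cfef$bfacbdfffaecfeddcg  g
    8  cgcfef$bfacbdfffaecfedd  d
    9  dcgcfef$bfacbdfffaecfed  d
   10  ddcgcfef$bfacbdfffaecfe  e
   11  dfffaecfeddcgcfef$bfacb  b
   12  ecfeddcgcfef$bfacbdfffa  a
   13  eddcgcfef$bfacbdfffaecf  f
   14  ef$bfacbdfffaecfeddcgcf  f
   15  f$bfacbdfffaecfeddcgcfe  e
   16  facbdfffaecfeddcgcfef$b  b
   17  faecfeddcgcfef$bfacbdff  f
   18  feddcgcfef$bfacbdfffaec  c
   19  fef$bfacbdfffaecfeddcgc  c
   20  ffaecfeddcgcfef$bfacbdf  f
   21  fffaecfeddcgcfef$bfacbd  d
   22  gcfef$bfacbdfffaecfeddc  c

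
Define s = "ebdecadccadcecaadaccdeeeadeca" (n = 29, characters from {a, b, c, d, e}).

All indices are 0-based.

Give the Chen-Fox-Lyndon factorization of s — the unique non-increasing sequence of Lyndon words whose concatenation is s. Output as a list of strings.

emit factor 1: 'e' (i=0, period=1)
emit factor 2: 'bdec' (i=1, period=4)
emit factor 3: 'adccadcec' (i=5, period=9)
emit factor 4: 'aadaccdeeeadec' (i=14, period=14)
emit factor 5: 'a' (i=28, period=1)

["e", "bdec", "adccadcec", "aadaccdeeeadec", "a"]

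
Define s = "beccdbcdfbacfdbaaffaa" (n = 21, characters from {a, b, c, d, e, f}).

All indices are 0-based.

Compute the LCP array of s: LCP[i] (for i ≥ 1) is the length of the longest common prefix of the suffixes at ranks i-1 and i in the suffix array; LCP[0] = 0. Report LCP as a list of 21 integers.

sorted suffixes:
  #0 SA[0]=20  'a'
  #1 SA[1]=19  'aa'
  #2 SA[2]=15  'aaffaa'
  #3 SA[3]=10  'acfdbaaffaa'
  #4 SA[4]=16  'affaa'
  #5 SA[5]=14  'baaffaa'
  #6 SA[6]=9  'bacfdbaaffaa'
  #7 SA[7]=5  'bcdfbacfdbaaffaa'
  #8 SA[8]=0  'beccdbcdfbacfdbaaffaa'
  #9 SA[9]=2  'ccdbcdfbacfdbaaffaa'
  #10 SA[10]=3  'cdbcdfbacfdbaaffaa'
  #11 SA[11]=6  'cdfbacfdbaaffaa'
  #12 SA[12]=11  'cfdbaaffaa'
  #13 SA[13]=13  'dbaaffaa'
  #14 SA[14]=4  'dbcdfbacfdbaaffaa'
  #15 SA[15]=7  'dfbacfdbaaffaa'
  #16 SA[16]=1  'eccdbcdfbacfdbaaffaa'
  #17 SA[17]=18  'faa'
  #18 SA[18]=8  'fbacfdbaaffaa'
  #19 SA[19]=12  'fdbaaffaa'
  #20 SA[20]=17  'ffaa'

SA = [20, 19, 15, 10, 16, 14, 9, 5, 0, 2, 3, 6, 11, 13, 4, 7, 1, 18, 8, 12, 17]
i: (SA[i-1],SA[i]) lcp shared
  1: (20,19) 1 'a'
  2: (19,15) 2 'aa'
  3: (15,10) 1 'a'
  4: (10,16) 1 'a'
  5: (16,14) 0 ''
  6: (14,9) 2 'ba'
  7: (9,5) 1 'b'
  8: (5,0) 1 'b'
  9: (0,2) 0 ''
  10: (2,3) 1 'c'
  11: (3,6) 2 'cd'
  12: (6,11) 1 'c'
  13: (11,13) 0 ''
  14: (13,4) 2 'db'
  15: (4,7) 1 'd'
  16: (7,1) 0 ''
  17: (1,18) 0 ''
  18: (18,8) 1 'f'
  19: (8,12) 1 'f'
  20: (12,17) 1 'f'

[0, 1, 2, 1, 1, 0, 2, 1, 1, 0, 1, 2, 1, 0, 2, 1, 0, 0, 1, 1, 1]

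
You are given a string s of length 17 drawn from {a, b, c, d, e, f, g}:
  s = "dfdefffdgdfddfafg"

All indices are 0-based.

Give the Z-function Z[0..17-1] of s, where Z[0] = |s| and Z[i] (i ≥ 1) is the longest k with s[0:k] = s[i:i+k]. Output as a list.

Z[0]=17
i=1: outside box; Z[1]=0
i=2: outside box; Z[2]=1 scan→box=[2,3)
i=3: outside box; Z[3]=0
i=4: outside box; Z[4]=0
i=5: outside box; Z[5]=0
i=6: outside box; Z[6]=0
i=7: outside box; Z[7]=1 scan→box=[7,8)
i=8: outside box; Z[8]=0
i=9: outside box; Z[9]=3 scan→box=[9,12)
i=10: min(r-i=2, Z[1]=0)=0; Z[10]=0
i=11: min(r-i=1, Z[2]=1)=1; Z[11]=1
i=12: outside box; Z[12]=2 scan→box=[12,14)
i=13: min(r-i=1, Z[1]=0)=0; Z[13]=0
i=14: outside box; Z[14]=0
i=15: outside box; Z[15]=0
i=16: outside box; Z[16]=0

[17, 0, 1, 0, 0, 0, 0, 1, 0, 3, 0, 1, 2, 0, 0, 0, 0]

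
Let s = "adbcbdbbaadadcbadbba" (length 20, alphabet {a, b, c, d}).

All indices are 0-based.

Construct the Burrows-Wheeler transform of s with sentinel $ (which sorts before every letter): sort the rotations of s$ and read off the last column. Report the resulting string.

rank  rotation               last
    0  $adbcbdbbaadadcbadbba  a
    1  a$adbcbdbbaadadcbadbb  b
    2  aadadcbadbba$adbcbdbb  b
    3  adadcbadbba$adbcbdbba  a
    4  adbba$adbcbdbbaadadcb  b
    5  adbcbdbbaadadcbadbba$  $
    6  adcbadbba$adbcbdbbaad  d
    7  ba$adbcbdbbaadadcbadb  b
    8  baadadcbadbba$adbcbdb  b
    9  badbba$adbcbdbbaadadc  c
   10  bba$adbcbdbbaadadcbad  d
   11  bbaadadcbadbba$adbcbd  d
   12  bcbdbbaadadcbadbba$ad  d
   13  bdbbaadadcbadbba$adbc  c
   14  cbadbba$adbcbdbbaadad  d
   15  cbdbbaadadcbadbba$adb  b
   16  dadcbadbba$adbcbdbbaa  a
   17  dbba$adbcbdbbaadadcba  a
   18  dbbaadadcbadbba$adbcb  b
   19  dbcbdbbaadadcbadbba$a  a
   20  dcbadbba$adbcbdbbaada  a

abbab$dbbcdddcdbaabaa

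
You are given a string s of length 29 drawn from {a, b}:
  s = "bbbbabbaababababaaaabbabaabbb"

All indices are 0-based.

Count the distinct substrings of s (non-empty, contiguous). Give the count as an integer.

rank→(start, suffix):
  0 → (16, 'aaaabbabaabbb')
  1 → (17, 'aaabbabaabbb')
  2 → (7, 'aababababaaaabbabaabbb')
  3 → (18, 'aabbabaabbb')
  4 → (24, 'aabbb')
  5 → (14, 'abaaaabbabaabbb')
  6 → (22, 'abaabbb')
  7 → (12, 'ababaaaabbabaabbb')
  8 → (10, 'abababaaaabbabaabbb')
  9 → (8, 'ababababaaaabbabaabbb')
  10 → (4, 'abbaababababaaaabbabaabbb')
  11 → (19, 'abbabaabbb')
  12 → (25, 'abbb')
  13 → (28, 'b')
  14 → (15, 'baaaabbabaabbb')
  15 → (6, 'baababababaaaabbabaabbb')
  16 → (23, 'baabbb')
  17 → (13, 'babaaaabbabaabbb')
  18 → (21, 'babaabbb')
  19 → (11, 'bababaaaabbabaabbb')
  20 → (9, 'babababaaaabbabaabbb')
  21 → (3, 'babbaababababaaaabbabaabbb')
  22 → (27, 'bb')
  23 → (5, 'bbaababababaaaabbabaabbb')
  24 → (20, 'bbabaabbb')
  25 → (2, 'bbabbaababababaaaabbabaabbb')
  26 → (26, 'bbb')
  27 → (1, 'bbbabbaababababaaaabbabaabbb')
  28 → (0, 'bbbbabbaababababaaaabbabaabbb')

SA = [16, 17, 7, 18, 24, 14, 22, 12, 10, 8, 4, 19, 25, 28, 15, 6, 23, 13, 21, 11, 9, 3, 27, 5, 20, 2, 26, 1, 0]
i: (SA[i-1],SA[i]) lcp shared
  1: (16,17) 3 'aaa'
  2: (17,7) 2 'aa'
  3: (7,18) 3 'aab'
  4: (18,24) 4 'aabb'
  5: (24,14) 1 'a'
  6: (14,22) 4 'abaa'
  7: (22,12) 3 'aba'
  8: (12,10) 5 'ababa'
  9: (10,8) 7 'abababa'
  10: (8,4) 2 'ab'
  11: (4,19) 4 'abba'
  12: (19,25) 3 'abb'
  13: (25,28) 0 ''
  14: (28,15) 1 'b'
  15: (15,6) 3 'baa'
  16: (6,23) 4 'baab'
  17: (23,13) 2 'ba'
  18: (13,21) 5 'babaa'
  19: (21,11) 4 'baba'
  20: (11,9) 6 'bababa'
  21: (9,3) 3 'bab'
  22: (3,27) 1 'b'
  23: (27,5) 2 'bb'
  24: (5,20) 3 'bba'
  25: (20,2) 4 'bbab'
  26: (2,26) 2 'bb'
  27: (26,1) 3 'bbb'
  28: (1,0) 3 'bbb'

n(n+1)/2 = 29·30/2 = 435
Σ LCP = 0 + 3 + 2 + 3 + 4 + 1 + 4 + 3 + 5 + 7 + 2 + 4 + 3 + 0 + 1 + 3 + 4 + 2 + 5 + 4 + 6 + 3 + 1 + 2 + 3 + 4 + 2 + 3 + 3 = 87
distinct = 435 − 87 = 348

348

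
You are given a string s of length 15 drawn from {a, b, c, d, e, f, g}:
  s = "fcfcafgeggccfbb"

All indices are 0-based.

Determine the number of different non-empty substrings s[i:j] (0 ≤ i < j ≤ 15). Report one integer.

109

rank→(start, suffix):
  0 → (4, 'afgeggccfbb')
  1 → (14, 'b')
  2 → (13, 'bb')
  3 → (3, 'cafgeggccfbb')
  4 → (10, 'ccfbb')
  5 → (11, 'cfbb')
  6 → (1, 'cfcafgeggccfbb')
  7 → (7, 'eggccfbb')
  8 → (12, 'fbb')
  9 → (2, 'fcafgeggccfbb')
  10 → (0, 'fcfcafgeggccfbb')
  11 → (5, 'fgeggccfbb')
  12 → (9, 'gccfbb')
  13 → (6, 'geggccfbb')
  14 → (8, 'ggccfbb')

SA = [4, 14, 13, 3, 10, 11, 1, 7, 12, 2, 0, 5, 9, 6, 8]
rank  pair      lcp
   1  s[4:],s[14:]  0  ''
   2  s[14:],s[13:]  1  'b'
   3  s[13:],s[3:]  0  ''
   4  s[3:],s[10:]  1  'c'
   5  s[10:],s[11:]  1  'c'
   6  s[11:],s[1:]  2  'cf'
   7  s[1:],s[7:]  0  ''
   8  s[7:],s[12:]  0  ''
   9  s[12:],s[2:]  1  'f'
  10  s[2:],s[0:]  2  'fc'
  11  s[0:],s[5:]  1  'f'
  12  s[5:],s[9:]  0  ''
  13  s[9:],s[6:]  1  'g'
  14  s[6:],s[8:]  1  'g'

n(n+1)/2 = 15·16/2 = 120
Σ LCP = 0 + 0 + 1 + 0 + 1 + 1 + 2 + 0 + 0 + 1 + 2 + 1 + 0 + 1 + 1 = 11
distinct = 120 − 11 = 109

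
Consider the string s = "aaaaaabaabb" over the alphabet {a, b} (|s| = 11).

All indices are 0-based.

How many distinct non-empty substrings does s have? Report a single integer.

44

sorted suffixes:
  #0 SA[0]=0  'aaaaaabaabb'
  #1 SA[1]=1  'aaaaabaabb'
  #2 SA[2]=2  'aaaabaabb'
  #3 SA[3]=3  'aaabaabb'
  #4 SA[4]=4  'aabaabb'
  #5 SA[5]=7  'aabb'
  #6 SA[6]=5  'abaabb'
  #7 SA[7]=8  'abb'
  #8 SA[8]=10  'b'
  #9 SA[9]=6  'baabb'
  #10 SA[10]=9  'bb'

SA = [0, 1, 2, 3, 4, 7, 5, 8, 10, 6, 9]
i: (SA[i-1],SA[i]) lcp shared
  1: (0,1) 5 'aaaaa'
  2: (1,2) 4 'aaaa'
  3: (2,3) 3 'aaa'
  4: (3,4) 2 'aa'
  5: (4,7) 3 'aab'
  6: (7,5) 1 'a'
  7: (5,8) 2 'ab'
  8: (8,10) 0 ''
  9: (10,6) 1 'b'
  10: (6,9) 1 'b'

n(n+1)/2 = 11·12/2 = 66
Σ LCP = 0 + 5 + 4 + 3 + 2 + 3 + 1 + 2 + 0 + 1 + 1 = 22
distinct = 66 − 22 = 44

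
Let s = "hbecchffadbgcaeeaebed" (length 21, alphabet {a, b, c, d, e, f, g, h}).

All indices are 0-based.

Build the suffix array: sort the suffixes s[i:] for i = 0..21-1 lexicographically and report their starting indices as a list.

rank→(start, suffix):
  0 → (8, 'adbgcaeeaebed')
  1 → (16, 'aebed')
  2 → (13, 'aeeaebed')
  3 → (1, 'becchffadbgcaeeaebed')
  4 → (18, 'bed')
  5 → (10, 'bgcaeeaebed')
  6 → (12, 'caeeaebed')
  7 → (3, 'cchffadbgcaeeaebed')
  8 → (4, 'chffadbgcaeeaebed')
  9 → (20, 'd')
  10 → (9, 'dbgcaeeaebed')
  11 → (15, 'eaebed')
  12 → (17, 'ebed')
  13 → (2, 'ecchffadbgcaeeaebed')
  14 → (19, 'ed')
  15 → (14, 'eeaebed')
  16 → (7, 'fadbgcaeeaebed')
  17 → (6, 'ffadbgcaeeaebed')
  18 → (11, 'gcaeeaebed')
  19 → (0, 'hbecchffadbgcaeeaebed')
  20 → (5, 'hffadbgcaeeaebed')

[8, 16, 13, 1, 18, 10, 12, 3, 4, 20, 9, 15, 17, 2, 19, 14, 7, 6, 11, 0, 5]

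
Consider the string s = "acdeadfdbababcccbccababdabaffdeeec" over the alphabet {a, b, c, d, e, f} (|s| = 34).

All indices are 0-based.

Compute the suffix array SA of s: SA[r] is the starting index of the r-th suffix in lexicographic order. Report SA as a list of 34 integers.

[9, 19, 24, 11, 21, 0, 4, 26, 8, 10, 20, 25, 16, 12, 22, 33, 18, 15, 17, 14, 13, 1, 23, 7, 2, 29, 5, 3, 32, 31, 30, 6, 28, 27]

rank→(start, suffix):
  0 → (9, 'ababcccbccababdabaffdeeec')
  1 → (19, 'ababdabaffdeeec')
  2 → (24, 'abaffdeeec')
  3 → (11, 'abcccbccababdabaffdeeec')
  4 → (21, 'abdabaffdeeec')
  5 → (0, 'acdeadfdbababcccbccababdabaffdeeec')
  6 → (4, 'adfdbababcccbccababdabaffdeeec')
  7 → (26, 'affdeeec')
  8 → (8, 'bababcccbccababdabaffdeeec')
  9 → (10, 'babcccbccababdabaffdeeec')
  10 → (20, 'babdabaffdeeec')
  11 → (25, 'baffdeeec')
  12 → (16, 'bccababdabaffdeeec')
  13 → (12, 'bcccbccababdabaffdeeec')
  14 → (22, 'bdabaffdeeec')
  15 → (33, 'c')
  16 → (18, 'cababdabaffdeeec')
  17 → (15, 'cbccababdabaffdeeec')
  18 → (17, 'ccababdabaffdeeec')
  19 → (14, 'ccbccababdabaffdeeec')
  20 → (13, 'cccbccababdabaffdeeec')
  21 → (1, 'cdeadfdbababcccbccababdabaffdeeec')
  22 → (23, 'dabaffdeeec')
  23 → (7, 'dbababcccbccababdabaffdeeec')
  24 → (2, 'deadfdbababcccbccababdabaffdeeec')
  25 → (29, 'deeec')
  26 → (5, 'dfdbababcccbccababdabaffdeeec')
  27 → (3, 'eadfdbababcccbccababdabaffdeeec')
  28 → (32, 'ec')
  29 → (31, 'eec')
  30 → (30, 'eeec')
  31 → (6, 'fdbababcccbccababdabaffdeeec')
  32 → (28, 'fdeeec')
  33 → (27, 'ffdeeec')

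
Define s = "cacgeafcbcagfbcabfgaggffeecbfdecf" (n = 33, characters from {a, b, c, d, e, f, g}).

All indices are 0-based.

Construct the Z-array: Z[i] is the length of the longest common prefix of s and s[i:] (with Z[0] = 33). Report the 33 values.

Z[0]=33
i=1: outside box; Z[1]=0
i=2: outside box; Z[2]=1 extend→box=[2,3)
i=3: outside box; Z[3]=0
i=4: outside box; Z[4]=0
i=5: outside box; Z[5]=0
i=6: outside box; Z[6]=0
i=7: outside box; Z[7]=1 extend→box=[7,8)
i=8: outside box; Z[8]=0
i=9: outside box; Z[9]=2 extend→box=[9,11)
i=10: min(r-i=1, Z[1]=0)=0; Z[10]=0
i=11: outside box; Z[11]=0
i=12: outside box; Z[12]=0
i=13: outside box; Z[13]=0
i=14: outside box; Z[14]=2 extend→box=[14,16)
i=15: min(r-i=1, Z[1]=0)=0; Z[15]=0
i=16: outside box; Z[16]=0
i=17: outside box; Z[17]=0
i=18: outside box; Z[18]=0
i=19: outside box; Z[19]=0
i=20: outside box; Z[20]=0
i=21: outside box; Z[21]=0
i=22: outside box; Z[22]=0
i=23: outside box; Z[23]=0
i=24: outside box; Z[24]=0
i=25: outside box; Z[25]=0
i=26: outside box; Z[26]=1 extend→box=[26,27)
i=27: outside box; Z[27]=0
i=28: outside box; Z[28]=0
i=29: outside box; Z[29]=0
i=30: outside box; Z[30]=0
i=31: outside box; Z[31]=1 extend→box=[31,32)
i=32: outside box; Z[32]=0

[33, 0, 1, 0, 0, 0, 0, 1, 0, 2, 0, 0, 0, 0, 2, 0, 0, 0, 0, 0, 0, 0, 0, 0, 0, 0, 1, 0, 0, 0, 0, 1, 0]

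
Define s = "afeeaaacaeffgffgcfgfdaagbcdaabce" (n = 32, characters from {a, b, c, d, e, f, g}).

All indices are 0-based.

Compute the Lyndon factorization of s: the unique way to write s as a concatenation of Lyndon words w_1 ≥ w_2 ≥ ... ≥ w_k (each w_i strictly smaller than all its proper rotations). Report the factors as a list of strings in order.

emit factor 1: 'afee' (i=0, period=4)
emit factor 2: 'aaacaeffgffgcfgfdaagbcdaabce' (i=4, period=28)

["afee", "aaacaeffgffgcfgfdaagbcdaabce"]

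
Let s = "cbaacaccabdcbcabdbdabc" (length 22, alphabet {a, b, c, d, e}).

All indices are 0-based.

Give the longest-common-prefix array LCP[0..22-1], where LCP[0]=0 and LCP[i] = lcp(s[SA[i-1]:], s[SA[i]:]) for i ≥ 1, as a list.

rank→(start, suffix):
  0 → (2, 'aacaccabdcbcabdbdabc')
  1 → (19, 'abc')
  2 → (14, 'abdbdabc')
  3 → (8, 'abdcbcabdbdabc')
  4 → (3, 'acaccabdcbcabdbdabc')
  5 → (5, 'accabdcbcabdbdabc')
  6 → (1, 'baacaccabdcbcabdbdabc')
  7 → (20, 'bc')
  8 → (12, 'bcabdbdabc')
  9 → (17, 'bdabc')
  10 → (15, 'bdbdabc')
  11 → (9, 'bdcbcabdbdabc')
  12 → (21, 'c')
  13 → (13, 'cabdbdabc')
  14 → (7, 'cabdcbcabdbdabc')
  15 → (4, 'caccabdcbcabdbdabc')
  16 → (0, 'cbaacaccabdcbcabdbdabc')
  17 → (11, 'cbcabdbdabc')
  18 → (6, 'ccabdcbcabdbdabc')
  19 → (18, 'dabc')
  20 → (16, 'dbdabc')
  21 → (10, 'dcbcabdbdabc')

SA = [2, 19, 14, 8, 3, 5, 1, 20, 12, 17, 15, 9, 21, 13, 7, 4, 0, 11, 6, 18, 16, 10]
[i] adj suffixes → lcp
  [1] 2/19 → 1 ('a')
  [2] 19/14 → 2 ('ab')
  [3] 14/8 → 3 ('abd')
  [4] 8/3 → 1 ('a')
  [5] 3/5 → 2 ('ac')
  [6] 5/1 → 0 ('')
  [7] 1/20 → 1 ('b')
  [8] 20/12 → 2 ('bc')
  [9] 12/17 → 1 ('b')
  [10] 17/15 → 2 ('bd')
  [11] 15/9 → 2 ('bd')
  [12] 9/21 → 0 ('')
  [13] 21/13 → 1 ('c')
  [14] 13/7 → 4 ('cabd')
  [15] 7/4 → 2 ('ca')
  [16] 4/0 → 1 ('c')
  [17] 0/11 → 2 ('cb')
  [18] 11/6 → 1 ('c')
  [19] 6/18 → 0 ('')
  [20] 18/16 → 1 ('d')
  [21] 16/10 → 1 ('d')

[0, 1, 2, 3, 1, 2, 0, 1, 2, 1, 2, 2, 0, 1, 4, 2, 1, 2, 1, 0, 1, 1]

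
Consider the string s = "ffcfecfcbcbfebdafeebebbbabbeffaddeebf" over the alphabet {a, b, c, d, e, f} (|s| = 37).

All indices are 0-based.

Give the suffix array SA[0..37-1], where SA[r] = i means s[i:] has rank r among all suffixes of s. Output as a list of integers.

rank→(start, suffix):
  0 → (24, 'abbeffaddeebf')
  1 → (30, 'addeebf')
  2 → (15, 'afeebebbbabbeffaddeebf')
  3 → (23, 'babbeffaddeebf')
  4 → (22, 'bbabbeffaddeebf')
  5 → (21, 'bbbabbeffaddeebf')
  6 → (25, 'bbeffaddeebf')
  7 → (8, 'bcbfebdafeebebbbabbeffaddeebf')
  8 → (13, 'bdafeebebbbabbeffaddeebf')
  9 → (19, 'bebbbabbeffaddeebf')
  10 → (26, 'beffaddeebf')
  11 → (35, 'bf')
  12 → (10, 'bfebdafeebebbbabbeffaddeebf')
  13 → (7, 'cbcbfebdafeebebbbabbeffaddeebf')
  14 → (9, 'cbfebdafeebebbbabbeffaddeebf')
  15 → (5, 'cfcbcbfebdafeebebbbabbeffaddeebf')
  16 → (2, 'cfecfcbcbfebdafeebebbbabbeffaddeebf')
  17 → (14, 'dafeebebbbabbeffaddeebf')
  18 → (31, 'ddeebf')
  19 → (32, 'deebf')
  20 → (20, 'ebbbabbeffaddeebf')
  21 → (12, 'ebdafeebebbbabbeffaddeebf')
  22 → (18, 'ebebbbabbeffaddeebf')
  23 → (34, 'ebf')
  24 → (4, 'ecfcbcbfebdafeebebbbabbeffaddeebf')
  25 → (17, 'eebebbbabbeffaddeebf')
  26 → (33, 'eebf')
  27 → (27, 'effaddeebf')
  28 → (36, 'f')
  29 → (29, 'faddeebf')
  30 → (6, 'fcbcbfebdafeebebbbabbeffaddeebf')
  31 → (1, 'fcfecfcbcbfebdafeebebbbabbeffaddeebf')
  32 → (11, 'febdafeebebbbabbeffaddeebf')
  33 → (3, 'fecfcbcbfebdafeebebbbabbeffaddeebf')
  34 → (16, 'feebebbbabbeffaddeebf')
  35 → (28, 'ffaddeebf')
  36 → (0, 'ffcfecfcbcbfebdafeebebbbabbeffaddeebf')

[24, 30, 15, 23, 22, 21, 25, 8, 13, 19, 26, 35, 10, 7, 9, 5, 2, 14, 31, 32, 20, 12, 18, 34, 4, 17, 33, 27, 36, 29, 6, 1, 11, 3, 16, 28, 0]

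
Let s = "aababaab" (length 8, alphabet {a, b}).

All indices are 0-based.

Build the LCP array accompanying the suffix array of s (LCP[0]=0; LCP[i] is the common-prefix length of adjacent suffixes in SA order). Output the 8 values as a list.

[0, 3, 1, 2, 3, 0, 1, 2]

rank→(start, suffix):
  0 → (5, 'aab')
  1 → (0, 'aababaab')
  2 → (6, 'ab')
  3 → (3, 'abaab')
  4 → (1, 'ababaab')
  5 → (7, 'b')
  6 → (4, 'baab')
  7 → (2, 'babaab')

SA = [5, 0, 6, 3, 1, 7, 4, 2]
i: (SA[i-1],SA[i]) lcp shared
  1: (5,0) 3 'aab'
  2: (0,6) 1 'a'
  3: (6,3) 2 'ab'
  4: (3,1) 3 'aba'
  5: (1,7) 0 ''
  6: (7,4) 1 'b'
  7: (4,2) 2 'ba'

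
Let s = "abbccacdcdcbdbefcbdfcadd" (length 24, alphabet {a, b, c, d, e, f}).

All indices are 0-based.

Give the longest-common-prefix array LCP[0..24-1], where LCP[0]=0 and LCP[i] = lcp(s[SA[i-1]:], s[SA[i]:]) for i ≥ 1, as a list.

[0, 1, 1, 0, 1, 1, 2, 1, 0, 2, 1, 3, 1, 1, 3, 0, 1, 1, 2, 1, 1, 0, 0, 2]

rank→(start, suffix):
  0 → (0, 'abbccacdcdcbdbefcbdfcadd')
  1 → (5, 'acdcdcbdbefcbdfcadd')
  2 → (21, 'add')
  3 → (1, 'bbccacdcdcbdbefcbdfcadd')
  4 → (2, 'bccacdcdcbdbefcbdfcadd')
  5 → (11, 'bdbefcbdfcadd')
  6 → (17, 'bdfcadd')
  7 → (13, 'befcbdfcadd')
  8 → (4, 'cacdcdcbdbefcbdfcadd')
  9 → (20, 'cadd')
  10 → (10, 'cbdbefcbdfcadd')
  11 → (16, 'cbdfcadd')
  12 → (3, 'ccacdcdcbdbefcbdfcadd')
  13 → (8, 'cdcbdbefcbdfcadd')
  14 → (6, 'cdcdcbdbefcbdfcadd')
  15 → (23, 'd')
  16 → (12, 'dbefcbdfcadd')
  17 → (9, 'dcbdbefcbdfcadd')
  18 → (7, 'dcdcbdbefcbdfcadd')
  19 → (22, 'dd')
  20 → (18, 'dfcadd')
  21 → (14, 'efcbdfcadd')
  22 → (19, 'fcadd')
  23 → (15, 'fcbdfcadd')

SA = [0, 5, 21, 1, 2, 11, 17, 13, 4, 20, 10, 16, 3, 8, 6, 23, 12, 9, 7, 22, 18, 14, 19, 15]
i: (SA[i-1],SA[i]) lcp shared
  1: (0,5) 1 'a'
  2: (5,21) 1 'a'
  3: (21,1) 0 ''
  4: (1,2) 1 'b'
  5: (2,11) 1 'b'
  6: (11,17) 2 'bd'
  7: (17,13) 1 'b'
  8: (13,4) 0 ''
  9: (4,20) 2 'ca'
  10: (20,10) 1 'c'
  11: (10,16) 3 'cbd'
  12: (16,3) 1 'c'
  13: (3,8) 1 'c'
  14: (8,6) 3 'cdc'
  15: (6,23) 0 ''
  16: (23,12) 1 'd'
  17: (12,9) 1 'd'
  18: (9,7) 2 'dc'
  19: (7,22) 1 'd'
  20: (22,18) 1 'd'
  21: (18,14) 0 ''
  22: (14,19) 0 ''
  23: (19,15) 2 'fc'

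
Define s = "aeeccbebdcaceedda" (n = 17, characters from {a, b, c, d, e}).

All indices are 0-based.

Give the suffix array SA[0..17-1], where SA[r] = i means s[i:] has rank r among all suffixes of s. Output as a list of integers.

[16, 10, 0, 7, 5, 9, 4, 3, 11, 15, 8, 14, 6, 2, 13, 1, 12]

rank→(start, suffix):
  0 → (16, 'a')
  1 → (10, 'aceedda')
  2 → (0, 'aeeccbebdcaceedda')
  3 → (7, 'bdcaceedda')
  4 → (5, 'bebdcaceedda')
  5 → (9, 'caceedda')
  6 → (4, 'cbebdcaceedda')
  7 → (3, 'ccbebdcaceedda')
  8 → (11, 'ceedda')
  9 → (15, 'da')
  10 → (8, 'dcaceedda')
  11 → (14, 'dda')
  12 → (6, 'ebdcaceedda')
  13 → (2, 'eccbebdcaceedda')
  14 → (13, 'edda')
  15 → (1, 'eeccbebdcaceedda')
  16 → (12, 'eedda')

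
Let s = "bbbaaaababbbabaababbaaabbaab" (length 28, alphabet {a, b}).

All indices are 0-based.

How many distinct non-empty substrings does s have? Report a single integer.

324

rank→(start, suffix):
  0 → (3, 'aaaababbbabaababbaaabbaab')
  1 → (4, 'aaababbbabaababbaaabbaab')
  2 → (20, 'aaabbaab')
  3 → (25, 'aab')
  4 → (14, 'aababbaaabbaab')
  5 → (5, 'aababbbabaababbaaabbaab')
  6 → (21, 'aabbaab')
  7 → (26, 'ab')
  8 → (12, 'abaababbaaabbaab')
  9 → (15, 'ababbaaabbaab')
  10 → (6, 'ababbbabaababbaaabbaab')
  11 → (17, 'abbaaabbaab')
  12 → (22, 'abbaab')
  13 → (8, 'abbbabaababbaaabbaab')
  14 → (27, 'b')
  15 → (2, 'baaaababbbabaababbaaabbaab')
  16 → (19, 'baaabbaab')
  17 → (24, 'baab')
  18 → (13, 'baababbaaabbaab')
  19 → (11, 'babaababbaaabbaab')
  20 → (16, 'babbaaabbaab')
  21 → (7, 'babbbabaababbaaabbaab')
  22 → (1, 'bbaaaababbbabaababbaaabbaab')
  23 → (18, 'bbaaabbaab')
  24 → (23, 'bbaab')
  25 → (10, 'bbabaababbaaabbaab')
  26 → (0, 'bbbaaaababbbabaababbaaabbaab')
  27 → (9, 'bbbabaababbaaabbaab')

SA = [3, 4, 20, 25, 14, 5, 21, 26, 12, 15, 6, 17, 22, 8, 27, 2, 19, 24, 13, 11, 16, 7, 1, 18, 23, 10, 0, 9]
rank  pair      lcp
   1  s[3:],s[4:]  3  'aaa'
   2  s[4:],s[20:]  4  'aaab'
   3  s[20:],s[25:]  2  'aa'
   4  s[25:],s[14:]  3  'aab'
   5  s[14:],s[5:]  6  'aababb'
   6  s[5:],s[21:]  3  'aab'
   7  s[21:],s[26:]  1  'a'
   8  s[26:],s[12:]  2  'ab'
   9  s[12:],s[15:]  3  'aba'
  10  s[15:],s[6:]  5  'ababb'
  11  s[6:],s[17:]  2  'ab'
  12  s[17:],s[22:]  5  'abbaa'
  13  s[22:],s[8:]  3  'abb'
  14  s[8:],s[27:]  0  ''
  15  s[27:],s[2:]  1  'b'
  16  s[2:],s[19:]  4  'baaa'
  17  s[19:],s[24:]  3  'baa'
  18  s[24:],s[13:]  4  'baab'
  19  s[13:],s[11:]  2  'ba'
  20  s[11:],s[16:]  3  'bab'
  21  s[16:],s[7:]  4  'babb'
  22  s[7:],s[1:]  1  'b'
  23  s[1:],s[18:]  5  'bbaaa'
  24  s[18:],s[23:]  4  'bbaa'
  25  s[23:],s[10:]  3  'bba'
  26  s[10:],s[0:]  2  'bb'
  27  s[0:],s[9:]  4  'bbba'

n(n+1)/2 = 28·29/2 = 406
Σ LCP = 0 + 3 + 4 + 2 + 3 + 6 + 3 + 1 + 2 + 3 + 5 + 2 + 5 + 3 + 0 + 1 + 4 + 3 + 4 + 2 + 3 + 4 + 1 + 5 + 4 + 3 + 2 + 4 = 82
distinct = 406 − 82 = 324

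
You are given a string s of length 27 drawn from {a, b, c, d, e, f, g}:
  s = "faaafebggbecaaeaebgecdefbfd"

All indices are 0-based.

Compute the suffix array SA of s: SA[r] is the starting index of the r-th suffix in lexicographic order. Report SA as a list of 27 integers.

[1, 12, 2, 13, 15, 3, 9, 24, 17, 6, 11, 20, 26, 21, 14, 16, 5, 10, 19, 22, 0, 23, 25, 4, 8, 18, 7]

rank→(start, suffix):
  0 → (1, 'aaafebggbecaaeaebgecdefbfd')
  1 → (12, 'aaeaebgecdefbfd')
  2 → (2, 'aafebggbecaaeaebgecdefbfd')
  3 → (13, 'aeaebgecdefbfd')
  4 → (15, 'aebgecdefbfd')
  5 → (3, 'afebggbecaaeaebgecdefbfd')
  6 → (9, 'becaaeaebgecdefbfd')
  7 → (24, 'bfd')
  8 → (17, 'bgecdefbfd')
  9 → (6, 'bggbecaaeaebgecdefbfd')
  10 → (11, 'caaeaebgecdefbfd')
  11 → (20, 'cdefbfd')
  12 → (26, 'd')
  13 → (21, 'defbfd')
  14 → (14, 'eaebgecdefbfd')
  15 → (16, 'ebgecdefbfd')
  16 → (5, 'ebggbecaaeaebgecdefbfd')
  17 → (10, 'ecaaeaebgecdefbfd')
  18 → (19, 'ecdefbfd')
  19 → (22, 'efbfd')
  20 → (0, 'faaafebggbecaaeaebgecdefbfd')
  21 → (23, 'fbfd')
  22 → (25, 'fd')
  23 → (4, 'febggbecaaeaebgecdefbfd')
  24 → (8, 'gbecaaeaebgecdefbfd')
  25 → (18, 'gecdefbfd')
  26 → (7, 'ggbecaaeaebgecdefbfd')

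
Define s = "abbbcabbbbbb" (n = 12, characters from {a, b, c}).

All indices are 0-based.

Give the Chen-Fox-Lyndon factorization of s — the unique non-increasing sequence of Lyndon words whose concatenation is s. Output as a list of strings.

emit factor 1: 'abbbc' (i=0, period=5)
emit factor 2: 'abbbbbb' (i=5, period=7)

["abbbc", "abbbbbb"]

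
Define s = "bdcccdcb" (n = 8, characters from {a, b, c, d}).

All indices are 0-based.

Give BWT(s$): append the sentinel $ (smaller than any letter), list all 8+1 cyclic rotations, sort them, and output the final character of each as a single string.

rank  rotation   last
    0  $bdcccdcb  b
    1  b$bdcccdc  c
    2  bdcccdcb$  $
    3  cb$bdcccd  d
    4  cccdcb$bd  d
    5  ccdcb$bdc  c
    6  cdcb$bdcc  c
    7  dcb$bdccc  c
    8  dcccdcb$b  b

bc$ddcccb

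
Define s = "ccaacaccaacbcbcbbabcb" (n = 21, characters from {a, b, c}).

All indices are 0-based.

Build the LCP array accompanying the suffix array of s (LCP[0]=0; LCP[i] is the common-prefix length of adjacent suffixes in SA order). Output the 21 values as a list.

sorted suffixes:
  #0 SA[0]=2  'aacaccaacbcbcbbabcb'
  #1 SA[1]=8  'aacbcbcbbabcb'
  #2 SA[2]=17  'abcb'
  #3 SA[3]=3  'acaccaacbcbcbbabcb'
  #4 SA[4]=9  'acbcbcbbabcb'
  #5 SA[5]=5  'accaacbcbcbbabcb'
  #6 SA[6]=20  'b'
  #7 SA[7]=16  'babcb'
  #8 SA[8]=15  'bbabcb'
  #9 SA[9]=18  'bcb'
  #10 SA[10]=13  'bcbbabcb'
  #11 SA[11]=11  'bcbcbbabcb'
  #12 SA[12]=1  'caacaccaacbcbcbbabcb'
  #13 SA[13]=7  'caacbcbcbbabcb'
  #14 SA[14]=4  'caccaacbcbcbbabcb'
  #15 SA[15]=19  'cb'
  #16 SA[16]=14  'cbbabcb'
  #17 SA[17]=12  'cbcbbabcb'
  #18 SA[18]=10  'cbcbcbbabcb'
  #19 SA[19]=0  'ccaacaccaacbcbcbbabcb'
  #20 SA[20]=6  'ccaacbcbcbbabcb'

SA = [2, 8, 17, 3, 9, 5, 20, 16, 15, 18, 13, 11, 1, 7, 4, 19, 14, 12, 10, 0, 6]
i: (SA[i-1],SA[i]) lcp shared
  1: (2,8) 3 'aac'
  2: (8,17) 1 'a'
  3: (17,3) 1 'a'
  4: (3,9) 2 'ac'
  5: (9,5) 2 'ac'
  6: (5,20) 0 ''
  7: (20,16) 1 'b'
  8: (16,15) 1 'b'
  9: (15,18) 1 'b'
  10: (18,13) 3 'bcb'
  11: (13,11) 3 'bcb'
  12: (11,1) 0 ''
  13: (1,7) 4 'caac'
  14: (7,4) 2 'ca'
  15: (4,19) 1 'c'
  16: (19,14) 2 'cb'
  17: (14,12) 2 'cb'
  18: (12,10) 4 'cbcb'
  19: (10,0) 1 'c'
  20: (0,6) 5 'ccaac'

[0, 3, 1, 1, 2, 2, 0, 1, 1, 1, 3, 3, 0, 4, 2, 1, 2, 2, 4, 1, 5]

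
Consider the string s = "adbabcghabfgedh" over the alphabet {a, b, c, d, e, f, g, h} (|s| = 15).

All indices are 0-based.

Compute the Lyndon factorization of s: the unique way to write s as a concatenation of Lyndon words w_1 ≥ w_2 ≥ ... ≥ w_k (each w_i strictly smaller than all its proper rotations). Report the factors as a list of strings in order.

["adb", "abcghabfgedh"]

emit factor 1: 'adb' (i=0, period=3)
emit factor 2: 'abcghabfgedh' (i=3, period=12)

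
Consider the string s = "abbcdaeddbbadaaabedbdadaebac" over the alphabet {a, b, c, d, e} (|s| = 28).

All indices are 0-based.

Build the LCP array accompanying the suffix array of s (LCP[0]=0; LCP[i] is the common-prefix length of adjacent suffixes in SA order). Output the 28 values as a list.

rank→(start, suffix):
  0 → (13, 'aaabedbdadaebac')
  1 → (14, 'aabedbdadaebac')
  2 → (0, 'abbcdaeddbbadaaabedbdadaebac')
  3 → (15, 'abedbdadaebac')
  4 → (26, 'ac')
  5 → (11, 'adaaabedbdadaebac')
  6 → (21, 'adaebac')
  7 → (23, 'aebac')
  8 → (5, 'aeddbbadaaabedbdadaebac')
  9 → (25, 'bac')
  10 → (10, 'badaaabedbdadaebac')
  11 → (9, 'bbadaaabedbdadaebac')
  12 → (1, 'bbcdaeddbbadaaabedbdadaebac')
  13 → (2, 'bcdaeddbbadaaabedbdadaebac')
  14 → (19, 'bdadaebac')
  15 → (16, 'bedbdadaebac')
  16 → (27, 'c')
  17 → (3, 'cdaeddbbadaaabedbdadaebac')
  18 → (12, 'daaabedbdadaebac')
  19 → (20, 'dadaebac')
  20 → (22, 'daebac')
  21 → (4, 'daeddbbadaaabedbdadaebac')
  22 → (8, 'dbbadaaabedbdadaebac')
  23 → (18, 'dbdadaebac')
  24 → (7, 'ddbbadaaabedbdadaebac')
  25 → (24, 'ebac')
  26 → (17, 'edbdadaebac')
  27 → (6, 'eddbbadaaabedbdadaebac')

SA = [13, 14, 0, 15, 26, 11, 21, 23, 5, 25, 10, 9, 1, 2, 19, 16, 27, 3, 12, 20, 22, 4, 8, 18, 7, 24, 17, 6]
[i] adj suffixes → lcp
  [1] 13/14 → 2 ('aa')
  [2] 14/0 → 1 ('a')
  [3] 0/15 → 2 ('ab')
  [4] 15/26 → 1 ('a')
  [5] 26/11 → 1 ('a')
  [6] 11/21 → 3 ('ada')
  [7] 21/23 → 1 ('a')
  [8] 23/5 → 2 ('ae')
  [9] 5/25 → 0 ('')
  [10] 25/10 → 2 ('ba')
  [11] 10/9 → 1 ('b')
  [12] 9/1 → 2 ('bb')
  [13] 1/2 → 1 ('b')
  [14] 2/19 → 1 ('b')
  [15] 19/16 → 1 ('b')
  [16] 16/27 → 0 ('')
  [17] 27/3 → 1 ('c')
  [18] 3/12 → 0 ('')
  [19] 12/20 → 2 ('da')
  [20] 20/22 → 2 ('da')
  [21] 22/4 → 3 ('dae')
  [22] 4/8 → 1 ('d')
  [23] 8/18 → 2 ('db')
  [24] 18/7 → 1 ('d')
  [25] 7/24 → 0 ('')
  [26] 24/17 → 1 ('e')
  [27] 17/6 → 2 ('ed')

[0, 2, 1, 2, 1, 1, 3, 1, 2, 0, 2, 1, 2, 1, 1, 1, 0, 1, 0, 2, 2, 3, 1, 2, 1, 0, 1, 2]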